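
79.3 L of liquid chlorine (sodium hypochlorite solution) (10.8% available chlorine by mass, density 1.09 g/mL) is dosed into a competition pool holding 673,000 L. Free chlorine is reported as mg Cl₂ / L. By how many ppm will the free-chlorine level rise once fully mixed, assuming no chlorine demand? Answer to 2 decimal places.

13.87 ppm

Mass of solution: 79.3 L × 1000 mL/L × 1.09 g/mL = 86,440 g.
Available chlorine delivered: 86,440 g × 0.108 = 9335 g as Cl₂.
Concentration rise: 9335 g / 673,000 L = 13.87 mg/L = 13.87 ppm.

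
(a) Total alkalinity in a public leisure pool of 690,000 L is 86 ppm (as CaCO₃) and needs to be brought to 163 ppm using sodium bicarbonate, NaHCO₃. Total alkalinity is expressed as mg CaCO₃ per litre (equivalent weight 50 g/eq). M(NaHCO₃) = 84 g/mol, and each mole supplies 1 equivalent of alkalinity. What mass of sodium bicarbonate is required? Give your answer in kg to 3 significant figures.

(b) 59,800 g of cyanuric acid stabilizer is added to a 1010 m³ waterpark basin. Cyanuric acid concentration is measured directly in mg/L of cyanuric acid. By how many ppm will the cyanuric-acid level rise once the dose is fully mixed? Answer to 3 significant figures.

(a) Alkalinity to add: (163 − 86) = 77 mg/L as CaCO₃ × 690,000 L = 53,130 g as CaCO₃.
(a) Equivalents: 53,130 g ÷ 50 g/eq = 1063 eq.
(a) NaHCO₃ supplies 1 eq per mole → 1063 mol.
(a) Mass: 1063 mol × 84 g/mol = 89,260 g.

(b) Volume: 1010 m³ = 1,010,000 L.
(b) Rise: 59,800 g / 1,010,000 L × 1000 = 59.21 mg/L.

(a) 89.3 kg; (b) 59.2 ppm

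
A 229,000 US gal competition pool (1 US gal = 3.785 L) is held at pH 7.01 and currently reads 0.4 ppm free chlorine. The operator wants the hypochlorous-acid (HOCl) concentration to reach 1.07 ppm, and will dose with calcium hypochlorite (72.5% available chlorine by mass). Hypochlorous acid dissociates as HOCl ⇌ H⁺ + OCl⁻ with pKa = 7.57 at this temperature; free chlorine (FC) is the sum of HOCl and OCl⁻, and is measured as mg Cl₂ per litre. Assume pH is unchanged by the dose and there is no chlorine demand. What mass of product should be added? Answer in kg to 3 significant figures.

Volume: 229,000 US gal × 3.785 L/gal = 866,765 L.
[OCl⁻]/[HOCl] = 10^(pH − pKa) = 10^(7.01 − 7.57) = 0.2754; fraction as HOCl = 1/(1 + 0.2754) = 0.7841.
Free chlorine required for 1.07 ppm HOCl: 1.07 / 0.7841 = 1.365 ppm.
FC to add: 1.365 − 0.4 = 0.9647 mg/L as Cl₂.
Cl₂ equivalent: 0.9647 mg/L × 866,765 L = 836.2 g.
Product at 72.5% available Cl: 836.2 / 0.725 = 1153 g.

1.15 kg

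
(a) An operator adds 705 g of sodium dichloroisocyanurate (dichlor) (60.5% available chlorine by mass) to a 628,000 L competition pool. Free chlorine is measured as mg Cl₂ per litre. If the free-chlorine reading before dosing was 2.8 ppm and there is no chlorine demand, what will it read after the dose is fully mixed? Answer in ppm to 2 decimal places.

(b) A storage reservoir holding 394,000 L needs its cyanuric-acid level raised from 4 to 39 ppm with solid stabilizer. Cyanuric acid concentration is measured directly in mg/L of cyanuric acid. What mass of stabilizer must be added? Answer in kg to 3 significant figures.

(a) Available chlorine delivered: 705 g × 0.605 = 426.5 g as Cl₂.
(a) Concentration rise: 426.5 g / 628,000 L = 0.6792 mg/L = 0.68 ppm.
(a) Final FC: 2.8 + 0.68 = 3.48 ppm.

(b) CYA to add: (39 − 4) = 35 mg/L × 394,000 L = 13,790 g cyanuric acid.

(a) 3.48 ppm; (b) 13.8 kg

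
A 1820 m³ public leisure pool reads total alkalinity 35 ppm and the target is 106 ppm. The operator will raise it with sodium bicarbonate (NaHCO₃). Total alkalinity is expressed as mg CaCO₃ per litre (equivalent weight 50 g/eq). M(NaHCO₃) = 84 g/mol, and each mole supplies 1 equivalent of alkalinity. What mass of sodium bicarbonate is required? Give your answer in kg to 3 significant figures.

217 kg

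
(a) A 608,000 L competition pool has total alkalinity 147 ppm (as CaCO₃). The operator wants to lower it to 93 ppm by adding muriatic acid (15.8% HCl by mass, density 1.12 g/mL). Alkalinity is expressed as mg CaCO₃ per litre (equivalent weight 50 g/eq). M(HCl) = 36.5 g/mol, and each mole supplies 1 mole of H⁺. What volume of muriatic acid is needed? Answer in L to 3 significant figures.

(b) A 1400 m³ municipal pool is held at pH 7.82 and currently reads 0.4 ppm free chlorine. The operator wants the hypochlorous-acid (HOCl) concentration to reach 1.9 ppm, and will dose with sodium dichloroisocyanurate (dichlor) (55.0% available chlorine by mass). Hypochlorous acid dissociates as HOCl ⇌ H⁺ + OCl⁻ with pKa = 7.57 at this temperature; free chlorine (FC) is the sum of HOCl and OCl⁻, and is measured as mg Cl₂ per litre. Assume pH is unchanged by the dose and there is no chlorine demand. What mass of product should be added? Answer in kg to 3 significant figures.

(a) 135 L; (b) 12.4 kg

(a) Alkalinity to neutralize: (147 − 93) = 54 mg/L as CaCO₃ × 608,000 L = 32,830 g as CaCO₃.
(a) Equivalents of H⁺ required: 32,830 ÷ 50 g/eq = 656.6 eq = 656.6 mol HCl.
(a) Mass of HCl: 656.6 × 36.5 = 23,970 g.
(a) Mass of 15.8% solution: 23,970 / 0.158 = 151,700 g.
(a) Volume: 151,700 g ÷ 1.12 g/mL = 135,400 mL.

(b) Volume: 1400 m³ = 1,400,000 L.
(b) [OCl⁻]/[HOCl] = 10^(pH − pKa) = 10^(7.82 − 7.57) = 1.778; fraction as HOCl = 1/(1 + 1.778) = 0.3599.
(b) Free chlorine required for 1.9 ppm HOCl: 1.9 / 0.3599 = 5.279 ppm.
(b) FC to add: 5.279 − 0.4 = 4.879 mg/L as Cl₂.
(b) Cl₂ equivalent: 4.879 mg/L × 1,400,000 L = 6830 g.
(b) Product at 55.0% available Cl: 6830 / 0.55 = 12,420 g.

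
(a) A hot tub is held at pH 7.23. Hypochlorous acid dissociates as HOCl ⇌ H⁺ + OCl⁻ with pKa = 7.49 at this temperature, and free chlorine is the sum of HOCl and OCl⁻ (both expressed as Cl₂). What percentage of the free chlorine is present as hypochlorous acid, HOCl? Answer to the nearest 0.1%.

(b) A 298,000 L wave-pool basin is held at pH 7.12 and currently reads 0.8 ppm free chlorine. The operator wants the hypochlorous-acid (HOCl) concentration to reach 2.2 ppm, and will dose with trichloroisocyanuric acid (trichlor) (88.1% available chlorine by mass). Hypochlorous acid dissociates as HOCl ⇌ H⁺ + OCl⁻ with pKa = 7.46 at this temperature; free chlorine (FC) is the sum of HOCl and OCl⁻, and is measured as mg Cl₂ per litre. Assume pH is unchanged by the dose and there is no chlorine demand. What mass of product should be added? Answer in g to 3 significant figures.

(a) [OCl⁻]/[HOCl] = 10^(pH − pKa) = 10^(7.23 − 7.49) = 10^-0.26 = 0.5495.
(a) Fraction as HOCl = 1 / (1 + 0.5495) = 0.6454.

(b) [OCl⁻]/[HOCl] = 10^(pH − pKa) = 10^(7.12 − 7.46) = 0.4571; fraction as HOCl = 1/(1 + 0.4571) = 0.6863.
(b) Free chlorine required for 2.2 ppm HOCl: 2.2 / 0.6863 = 3.206 ppm.
(b) FC to add: 3.206 − 0.8 = 2.406 mg/L as Cl₂.
(b) Cl₂ equivalent: 2.406 mg/L × 298,000 L = 716.9 g.
(b) Product at 88.1% available Cl: 716.9 / 0.881 = 813.7 g.

(a) 64.5%; (b) 814 g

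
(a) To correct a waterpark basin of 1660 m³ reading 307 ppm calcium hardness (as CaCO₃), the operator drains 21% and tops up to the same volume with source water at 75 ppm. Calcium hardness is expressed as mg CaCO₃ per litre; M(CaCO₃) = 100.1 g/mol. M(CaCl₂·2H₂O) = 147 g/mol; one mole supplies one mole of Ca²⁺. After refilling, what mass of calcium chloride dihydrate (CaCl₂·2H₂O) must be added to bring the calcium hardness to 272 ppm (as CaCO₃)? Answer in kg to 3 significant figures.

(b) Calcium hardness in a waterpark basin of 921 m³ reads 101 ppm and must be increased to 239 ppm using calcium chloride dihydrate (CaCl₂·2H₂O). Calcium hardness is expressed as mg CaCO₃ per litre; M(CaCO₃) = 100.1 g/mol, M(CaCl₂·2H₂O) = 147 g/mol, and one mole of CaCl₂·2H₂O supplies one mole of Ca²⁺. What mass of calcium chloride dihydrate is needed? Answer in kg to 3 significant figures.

(a) 33.4 kg; (b) 187 kg

(a) Volume: 1660 m³ = 1,660,000 L.
(a) After draining 21% and refilling: 307 × 0.79 + 75 × 0.21 = 258.28 ppm.
(a) Deficit to target: 272 − 258.28 = 13.72 mg/L.
(a) As CaCO₃: 13.72 mg/L × 1,660,000 L = 22,780 g; ÷ 100.1 = 227.5 mol Ca²⁺.
(a) Mass: 227.5 × 147 = 33,450 g.

(b) Volume: 921 m³ = 921,000 L.
(b) Hardness to add: (239 − 101) = 138 mg/L as CaCO₃ × 921,000 L = 127,100 g as CaCO₃.
(b) Moles of Ca²⁺ (1 mol Ca²⁺ ≡ 1 mol CaCO₃): 127,100 / 100.1 g/mol = 1270 mol.
(b) Mass of CaCl₂·2H₂O: 1270 × 147 = 186,600 g.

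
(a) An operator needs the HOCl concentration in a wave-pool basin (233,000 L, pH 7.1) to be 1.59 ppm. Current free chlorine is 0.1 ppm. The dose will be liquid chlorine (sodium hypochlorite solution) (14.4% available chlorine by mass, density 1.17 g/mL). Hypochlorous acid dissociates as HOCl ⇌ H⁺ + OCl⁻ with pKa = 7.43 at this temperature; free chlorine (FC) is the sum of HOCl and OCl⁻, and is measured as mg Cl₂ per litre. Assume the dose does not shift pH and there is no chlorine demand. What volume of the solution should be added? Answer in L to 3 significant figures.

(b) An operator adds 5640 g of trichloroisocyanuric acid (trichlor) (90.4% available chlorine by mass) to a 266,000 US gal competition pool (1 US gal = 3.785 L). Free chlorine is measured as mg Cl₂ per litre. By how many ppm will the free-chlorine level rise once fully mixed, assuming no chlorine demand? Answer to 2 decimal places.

(a) [OCl⁻]/[HOCl] = 10^(pH − pKa) = 10^(7.1 − 7.43) = 0.4677; fraction as HOCl = 1/(1 + 0.4677) = 0.6813.
(a) Free chlorine required for 1.59 ppm HOCl: 1.59 / 0.6813 = 2.334 ppm.
(a) FC to add: 2.334 − 0.1 = 2.234 mg/L as Cl₂.
(a) Cl₂ equivalent: 2.234 mg/L × 233,000 L = 520.5 g.
(a) Product at 14.4% available Cl: 520.5 / 0.144 = 3614 g.
(a) Volume: 3614 g ÷ 1.17 g/mL = 3089 mL.

(b) Volume: 266,000 US gal × 3.785 L/gal = 1,006,810 L.
(b) Available chlorine delivered: 5640 g × 0.904 = 5099 g as Cl₂.
(b) Concentration rise: 5099 g / 1,006,810 L = 5.064 mg/L = 5.06 ppm.

(a) 3.09 L; (b) 5.06 ppm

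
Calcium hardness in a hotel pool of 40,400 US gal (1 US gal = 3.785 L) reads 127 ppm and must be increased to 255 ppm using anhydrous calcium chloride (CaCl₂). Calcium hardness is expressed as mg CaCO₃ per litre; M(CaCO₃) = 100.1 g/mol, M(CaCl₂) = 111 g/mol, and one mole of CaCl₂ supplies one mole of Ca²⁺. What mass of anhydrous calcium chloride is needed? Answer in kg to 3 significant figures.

Volume: 40,400 US gal × 3.785 L/gal = 152,914 L.
Hardness to add: (255 − 127) = 128 mg/L as CaCO₃ × 152,914 L = 19,570 g as CaCO₃.
Moles of Ca²⁺ (1 mol Ca²⁺ ≡ 1 mol CaCO₃): 19,570 / 100.1 g/mol = 195.5 mol.
Mass of CaCl₂: 195.5 × 111 = 21,700 g.

21.7 kg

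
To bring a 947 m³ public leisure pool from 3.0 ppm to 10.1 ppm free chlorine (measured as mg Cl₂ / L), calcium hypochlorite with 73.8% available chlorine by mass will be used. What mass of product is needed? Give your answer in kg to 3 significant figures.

9.11 kg

Volume: 947 m³ = 947,000 L.
Chlorine deficit: 10.1 − 3.0 = 7.1 ppm = 7.1 mg/L as Cl₂.
Cl₂ equivalent needed: 7.1 mg/L × 947,000 L = 6,724,000 mg = 6724 g.
Product at 73.8% available chlorine: 6724 / 0.738 = 9111 g.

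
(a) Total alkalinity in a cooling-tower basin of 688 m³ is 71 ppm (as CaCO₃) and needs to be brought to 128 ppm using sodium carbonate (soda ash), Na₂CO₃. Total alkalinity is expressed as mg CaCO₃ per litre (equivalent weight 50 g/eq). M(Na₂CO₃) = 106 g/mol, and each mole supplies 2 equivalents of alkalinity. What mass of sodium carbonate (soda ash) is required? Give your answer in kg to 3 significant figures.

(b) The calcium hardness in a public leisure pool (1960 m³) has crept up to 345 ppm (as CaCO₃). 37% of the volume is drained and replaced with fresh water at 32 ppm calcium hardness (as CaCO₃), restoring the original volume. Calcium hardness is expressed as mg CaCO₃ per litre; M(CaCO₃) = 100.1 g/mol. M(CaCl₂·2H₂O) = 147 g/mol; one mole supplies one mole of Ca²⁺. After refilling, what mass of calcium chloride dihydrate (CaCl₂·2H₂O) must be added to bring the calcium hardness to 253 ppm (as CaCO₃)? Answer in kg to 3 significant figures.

(a) 41.6 kg; (b) 68.5 kg

(a) Volume: 688 m³ = 688,000 L.
(a) Alkalinity to add: (128 − 71) = 57 mg/L as CaCO₃ × 688,000 L = 39,220 g as CaCO₃.
(a) Equivalents: 39,220 g ÷ 50 g/eq = 784.3 eq.
(a) Each mole of Na₂CO₃ supplies 2 eq, so 784.3 / 2 = 392.2 mol.
(a) Mass: 392.2 mol × 106 g/mol = 41,570 g.

(b) Volume: 1960 m³ = 1,960,000 L.
(b) After draining 37% and refilling: 345 × 0.63 + 32 × 0.37 = 229.19 ppm.
(b) Deficit to target: 253 − 229.19 = 23.81 mg/L.
(b) As CaCO₃: 23.81 mg/L × 1,960,000 L = 46,670 g; ÷ 100.1 = 466.2 mol Ca²⁺.
(b) Mass: 466.2 × 147 = 68,530 g.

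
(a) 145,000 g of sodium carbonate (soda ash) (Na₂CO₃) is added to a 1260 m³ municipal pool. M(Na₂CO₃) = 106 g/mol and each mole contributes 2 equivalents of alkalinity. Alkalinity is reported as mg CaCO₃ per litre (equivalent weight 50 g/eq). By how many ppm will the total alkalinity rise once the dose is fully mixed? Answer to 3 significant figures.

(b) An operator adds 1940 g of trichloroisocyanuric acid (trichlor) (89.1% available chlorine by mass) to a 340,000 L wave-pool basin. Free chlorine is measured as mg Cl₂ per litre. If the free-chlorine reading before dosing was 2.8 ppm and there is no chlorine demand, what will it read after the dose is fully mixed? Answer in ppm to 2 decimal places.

(a) 109 ppm; (b) 7.88 ppm

(a) Volume: 1260 m³ = 1,260,000 L.
(a) Moles of Na₂CO₃: 145,000 g ÷ 106 g/mol = 1368 mol → 2736 eq of alkalinity.
(a) As CaCO₃: 2736 eq × 50 g/eq = 136,800 g.
(a) Rise: 136,800 g / 1,260,000 L × 1000 = 108.6 mg/L.

(b) Available chlorine delivered: 1940 g × 0.891 = 1729 g as Cl₂.
(b) Concentration rise: 1729 g / 340,000 L = 5.084 mg/L = 5.08 ppm.
(b) Final FC: 2.8 + 5.08 = 7.88 ppm.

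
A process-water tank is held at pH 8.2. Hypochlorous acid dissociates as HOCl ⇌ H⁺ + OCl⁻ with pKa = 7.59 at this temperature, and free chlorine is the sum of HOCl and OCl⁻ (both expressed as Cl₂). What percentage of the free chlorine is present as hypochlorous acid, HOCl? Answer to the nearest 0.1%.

[OCl⁻]/[HOCl] = 10^(pH − pKa) = 10^(8.2 − 7.59) = 10^0.61 = 4.074.
Fraction as HOCl = 1 / (1 + 4.074) = 0.1971.

19.7%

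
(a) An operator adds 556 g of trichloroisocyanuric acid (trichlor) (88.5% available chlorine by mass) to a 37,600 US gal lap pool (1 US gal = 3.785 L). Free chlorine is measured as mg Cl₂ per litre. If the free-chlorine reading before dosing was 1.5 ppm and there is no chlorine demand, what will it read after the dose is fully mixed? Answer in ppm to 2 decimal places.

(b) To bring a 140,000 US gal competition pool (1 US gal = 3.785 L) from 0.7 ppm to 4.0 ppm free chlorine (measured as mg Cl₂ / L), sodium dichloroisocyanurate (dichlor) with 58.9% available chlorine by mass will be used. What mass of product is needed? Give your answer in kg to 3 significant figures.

(a) 4.96 ppm; (b) 2.97 kg

(a) Volume: 37,600 US gal × 3.785 L/gal = 142,316 L.
(a) Available chlorine delivered: 556 g × 0.885 = 492.1 g as Cl₂.
(a) Concentration rise: 492.1 g / 142,316 L = 3.458 mg/L = 3.46 ppm.
(a) Final FC: 1.5 + 3.46 = 4.96 ppm.

(b) Volume: 140,000 US gal × 3.785 L/gal = 529,900 L.
(b) Chlorine deficit: 4.0 − 0.7 = 3.3 ppm = 3.3 mg/L as Cl₂.
(b) Cl₂ equivalent needed: 3.3 mg/L × 529,900 L = 1,749,000 mg = 1749 g.
(b) Product at 58.9% available chlorine: 1749 / 0.589 = 2969 g.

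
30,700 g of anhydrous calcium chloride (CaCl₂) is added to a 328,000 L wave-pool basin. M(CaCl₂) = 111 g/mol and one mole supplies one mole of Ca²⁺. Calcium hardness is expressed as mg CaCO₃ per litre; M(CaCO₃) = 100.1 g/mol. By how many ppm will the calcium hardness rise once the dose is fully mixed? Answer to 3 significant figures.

84.4 ppm

Moles of Ca²⁺: 30,700 g ÷ 111 g/mol = 276.6 mol.
As CaCO₃: 276.6 mol × 100.1 g/mol = 27,690 g.
Rise: 27,690 g / 328,000 L × 1000 = 84.41 mg/L.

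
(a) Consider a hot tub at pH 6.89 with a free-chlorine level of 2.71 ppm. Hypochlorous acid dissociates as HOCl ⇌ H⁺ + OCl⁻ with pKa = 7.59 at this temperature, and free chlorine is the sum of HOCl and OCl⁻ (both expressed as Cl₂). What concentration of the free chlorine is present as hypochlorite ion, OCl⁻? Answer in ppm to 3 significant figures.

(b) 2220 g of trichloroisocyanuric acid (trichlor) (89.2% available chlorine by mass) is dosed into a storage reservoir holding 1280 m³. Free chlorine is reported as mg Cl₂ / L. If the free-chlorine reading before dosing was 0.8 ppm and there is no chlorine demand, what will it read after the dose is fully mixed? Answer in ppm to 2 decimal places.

(a) [OCl⁻]/[HOCl] = 10^(pH − pKa) = 10^(6.89 − 7.59) = 10^-0.70 = 0.1995.
(a) Fraction as HOCl = 1 / (1 + 0.1995) = 0.8337.
(a) OCl⁻ = (1 − 0.8337) × 2.71 ppm = 0.4508 ppm.

(b) Volume: 1280 m³ = 1,280,000 L.
(b) Available chlorine delivered: 2220 g × 0.892 = 1980 g as Cl₂.
(b) Concentration rise: 1980 g / 1,280,000 L = 1.547 mg/L = 1.55 ppm.
(b) Final FC: 0.8 + 1.55 = 2.35 ppm.

(a) 0.451 ppm; (b) 2.35 ppm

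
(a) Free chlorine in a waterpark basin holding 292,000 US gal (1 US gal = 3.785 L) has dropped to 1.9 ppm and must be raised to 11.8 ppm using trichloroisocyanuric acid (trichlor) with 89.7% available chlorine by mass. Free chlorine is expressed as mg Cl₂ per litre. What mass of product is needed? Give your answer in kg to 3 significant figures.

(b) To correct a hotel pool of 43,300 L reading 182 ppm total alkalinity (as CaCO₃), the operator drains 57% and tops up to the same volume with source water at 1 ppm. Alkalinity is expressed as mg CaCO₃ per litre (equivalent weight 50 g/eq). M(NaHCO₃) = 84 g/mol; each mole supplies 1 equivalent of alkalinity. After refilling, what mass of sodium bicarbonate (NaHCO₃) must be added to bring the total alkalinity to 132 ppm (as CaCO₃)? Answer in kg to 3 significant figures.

(a) 12.2 kg; (b) 3.87 kg

(a) Volume: 292,000 US gal × 3.785 L/gal = 1,105,220 L.
(a) Chlorine deficit: 11.8 − 1.9 = 9.9 ppm = 9.9 mg/L as Cl₂.
(a) Cl₂ equivalent needed: 9.9 mg/L × 1,105,220 L = 10,940,000 mg = 10,940 g.
(a) Product at 89.7% available chlorine: 10,940 / 0.897 = 12,200 g.

(b) After draining 57% and refilling: 182 × 0.43 + 1 × 0.57 = 78.83 ppm.
(b) Deficit to target: 132 − 78.83 = 53.17 mg/L.
(b) As CaCO₃: 53.17 mg/L × 43,300 L = 2302 g; ÷ 50 g/eq ÷ 1 = 46.05 mol NaHCO₃.
(b) Mass: 46.05 × 84 = 3868 g.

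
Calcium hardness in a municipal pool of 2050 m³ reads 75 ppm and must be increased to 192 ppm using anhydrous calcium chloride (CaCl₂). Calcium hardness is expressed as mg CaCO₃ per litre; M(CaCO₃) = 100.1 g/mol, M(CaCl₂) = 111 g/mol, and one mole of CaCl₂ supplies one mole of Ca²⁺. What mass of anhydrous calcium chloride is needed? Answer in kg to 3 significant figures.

Volume: 2050 m³ = 2,050,000 L.
Hardness to add: (192 − 75) = 117 mg/L as CaCO₃ × 2,050,000 L = 239,800 g as CaCO₃.
Moles of Ca²⁺ (1 mol Ca²⁺ ≡ 1 mol CaCO₃): 239,800 / 100.1 g/mol = 2396 mol.
Mass of CaCl₂: 2396 × 111 = 266,000 g.

266 kg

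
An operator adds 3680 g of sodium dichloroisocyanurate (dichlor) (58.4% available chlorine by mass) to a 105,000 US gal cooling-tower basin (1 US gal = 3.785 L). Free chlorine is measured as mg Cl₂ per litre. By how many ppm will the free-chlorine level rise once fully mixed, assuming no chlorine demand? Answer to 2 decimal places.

5.41 ppm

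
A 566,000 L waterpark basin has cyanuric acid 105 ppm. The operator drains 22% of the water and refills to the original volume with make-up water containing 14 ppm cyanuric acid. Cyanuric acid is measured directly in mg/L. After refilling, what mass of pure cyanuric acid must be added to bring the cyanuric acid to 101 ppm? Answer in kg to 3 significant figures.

After draining 22% and refilling: 105 × 0.78 + 14 × 0.22 = 84.98 ppm.
Deficit to target: 101 − 84.98 = 16.02 mg/L.
Mass: 16.02 mg/L × 566,000 L = 9067 g cyanuric acid.

9.07 kg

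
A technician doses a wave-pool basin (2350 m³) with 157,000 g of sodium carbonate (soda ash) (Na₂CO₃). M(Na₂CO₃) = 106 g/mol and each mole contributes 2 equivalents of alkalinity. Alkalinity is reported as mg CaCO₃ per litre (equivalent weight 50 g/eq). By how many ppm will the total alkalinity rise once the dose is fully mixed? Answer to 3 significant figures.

Volume: 2350 m³ = 2,350,000 L.
Moles of Na₂CO₃: 157,000 g ÷ 106 g/mol = 1481 mol → 2962 eq of alkalinity.
As CaCO₃: 2962 eq × 50 g/eq = 148,100 g.
Rise: 148,100 g / 2,350,000 L × 1000 = 63.03 mg/L.

63.0 ppm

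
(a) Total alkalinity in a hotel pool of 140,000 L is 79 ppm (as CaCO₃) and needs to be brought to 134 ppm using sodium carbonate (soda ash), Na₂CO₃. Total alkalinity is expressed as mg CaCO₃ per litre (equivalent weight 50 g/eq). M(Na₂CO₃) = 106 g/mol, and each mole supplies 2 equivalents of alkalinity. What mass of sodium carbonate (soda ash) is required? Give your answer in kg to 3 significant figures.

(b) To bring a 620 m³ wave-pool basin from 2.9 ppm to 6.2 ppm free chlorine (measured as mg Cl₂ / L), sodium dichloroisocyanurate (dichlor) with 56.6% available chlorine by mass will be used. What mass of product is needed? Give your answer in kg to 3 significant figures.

(a) Alkalinity to add: (134 − 79) = 55 mg/L as CaCO₃ × 140,000 L = 7700 g as CaCO₃.
(a) Equivalents: 7700 g ÷ 50 g/eq = 154 eq.
(a) Each mole of Na₂CO₃ supplies 2 eq, so 154 / 2 = 77 mol.
(a) Mass: 77 mol × 106 g/mol = 8162 g.

(b) Volume: 620 m³ = 620,000 L.
(b) Chlorine deficit: 6.2 − 2.9 = 3.3 ppm = 3.3 mg/L as Cl₂.
(b) Cl₂ equivalent needed: 3.3 mg/L × 620,000 L = 2,046,000 mg = 2046 g.
(b) Product at 56.6% available chlorine: 2046 / 0.566 = 3615 g.

(a) 8.16 kg; (b) 3.61 kg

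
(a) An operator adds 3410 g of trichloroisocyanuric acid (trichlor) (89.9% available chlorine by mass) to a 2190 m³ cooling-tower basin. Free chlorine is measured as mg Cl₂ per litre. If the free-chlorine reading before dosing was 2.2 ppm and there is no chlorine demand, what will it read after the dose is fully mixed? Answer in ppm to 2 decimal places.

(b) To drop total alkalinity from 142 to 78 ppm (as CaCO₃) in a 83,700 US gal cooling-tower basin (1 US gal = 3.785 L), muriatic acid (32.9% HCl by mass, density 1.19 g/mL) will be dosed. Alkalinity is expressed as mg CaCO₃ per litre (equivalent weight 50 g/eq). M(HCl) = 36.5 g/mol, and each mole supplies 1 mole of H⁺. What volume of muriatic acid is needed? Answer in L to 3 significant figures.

(a) 3.60 ppm; (b) 37.8 L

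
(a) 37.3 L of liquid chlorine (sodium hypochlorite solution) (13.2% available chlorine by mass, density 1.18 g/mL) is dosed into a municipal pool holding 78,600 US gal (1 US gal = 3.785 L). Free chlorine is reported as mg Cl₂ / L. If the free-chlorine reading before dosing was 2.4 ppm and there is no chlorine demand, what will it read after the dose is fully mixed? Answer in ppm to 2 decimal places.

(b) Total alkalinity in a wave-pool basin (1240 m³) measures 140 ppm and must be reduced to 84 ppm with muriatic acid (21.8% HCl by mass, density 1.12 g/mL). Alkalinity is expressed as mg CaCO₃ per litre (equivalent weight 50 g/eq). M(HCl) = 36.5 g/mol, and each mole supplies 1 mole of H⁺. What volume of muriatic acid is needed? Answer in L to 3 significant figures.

(a) Volume: 78,600 US gal × 3.785 L/gal = 297,501 L.
(a) Mass of solution: 37.3 L × 1000 mL/L × 1.18 g/mL = 44,010 g.
(a) Available chlorine delivered: 44,010 g × 0.132 = 5810 g as Cl₂.
(a) Concentration rise: 5810 g / 297,501 L = 19.53 mg/L = 19.53 ppm.
(a) Final FC: 2.4 + 19.53 = 21.93 ppm.

(b) Volume: 1240 m³ = 1,240,000 L.
(b) Alkalinity to neutralize: (140 − 84) = 56 mg/L as CaCO₃ × 1,240,000 L = 69,440 g as CaCO₃.
(b) Equivalents of H⁺ required: 69,440 ÷ 50 g/eq = 1389 eq = 1389 mol HCl.
(b) Mass of HCl: 1389 × 36.5 = 50,690 g.
(b) Mass of 21.8% solution: 50,690 / 0.218 = 232,500 g.
(b) Volume: 232,500 g ÷ 1.12 g/mL = 207,600 mL.

(a) 21.93 ppm; (b) 208 L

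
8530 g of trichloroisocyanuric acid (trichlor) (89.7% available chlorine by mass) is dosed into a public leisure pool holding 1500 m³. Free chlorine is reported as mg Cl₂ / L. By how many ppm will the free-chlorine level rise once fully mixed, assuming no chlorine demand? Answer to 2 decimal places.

Volume: 1500 m³ = 1,500,000 L.
Available chlorine delivered: 8530 g × 0.897 = 7651 g as Cl₂.
Concentration rise: 7651 g / 1,500,000 L = 5.101 mg/L = 5.10 ppm.

5.10 ppm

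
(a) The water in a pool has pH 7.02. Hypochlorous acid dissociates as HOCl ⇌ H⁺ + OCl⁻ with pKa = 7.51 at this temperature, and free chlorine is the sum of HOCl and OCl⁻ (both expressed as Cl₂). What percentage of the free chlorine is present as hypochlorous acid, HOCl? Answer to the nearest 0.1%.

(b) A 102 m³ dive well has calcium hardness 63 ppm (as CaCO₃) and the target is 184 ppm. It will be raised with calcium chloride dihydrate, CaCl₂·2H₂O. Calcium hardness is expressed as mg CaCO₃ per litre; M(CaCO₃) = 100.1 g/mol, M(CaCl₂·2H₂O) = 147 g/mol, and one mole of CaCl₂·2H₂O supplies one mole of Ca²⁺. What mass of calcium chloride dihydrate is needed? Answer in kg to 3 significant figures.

(a) 75.6%; (b) 18.1 kg

(a) [OCl⁻]/[HOCl] = 10^(pH − pKa) = 10^(7.02 − 7.51) = 10^-0.49 = 0.3236.
(a) Fraction as HOCl = 1 / (1 + 0.3236) = 0.7555.

(b) Volume: 102 m³ = 102,000 L.
(b) Hardness to add: (184 − 63) = 121 mg/L as CaCO₃ × 102,000 L = 12,340 g as CaCO₃.
(b) Moles of Ca²⁺ (1 mol Ca²⁺ ≡ 1 mol CaCO₃): 12,340 / 100.1 g/mol = 123.3 mol.
(b) Mass of CaCl₂·2H₂O: 123.3 × 147 = 18,120 g.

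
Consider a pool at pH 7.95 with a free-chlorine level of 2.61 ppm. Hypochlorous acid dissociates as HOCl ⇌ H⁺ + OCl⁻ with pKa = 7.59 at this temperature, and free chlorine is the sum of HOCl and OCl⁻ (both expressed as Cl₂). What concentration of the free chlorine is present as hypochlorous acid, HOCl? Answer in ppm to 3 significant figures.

0.793 ppm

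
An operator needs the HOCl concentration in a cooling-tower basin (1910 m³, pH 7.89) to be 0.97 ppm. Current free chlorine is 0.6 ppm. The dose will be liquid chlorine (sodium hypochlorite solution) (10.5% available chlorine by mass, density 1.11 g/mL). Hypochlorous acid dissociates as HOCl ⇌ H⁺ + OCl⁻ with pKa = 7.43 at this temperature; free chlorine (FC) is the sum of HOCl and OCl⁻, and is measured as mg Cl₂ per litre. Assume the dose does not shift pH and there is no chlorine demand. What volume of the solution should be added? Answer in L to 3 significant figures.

51.9 L

Volume: 1910 m³ = 1,910,000 L.
[OCl⁻]/[HOCl] = 10^(pH − pKa) = 10^(7.89 − 7.43) = 2.884; fraction as HOCl = 1/(1 + 2.884) = 0.2575.
Free chlorine required for 0.97 ppm HOCl: 0.97 / 0.2575 = 3.768 ppm.
FC to add: 3.768 − 0.6 = 3.168 mg/L as Cl₂.
Cl₂ equivalent: 3.168 mg/L × 1,910,000 L = 6050 g.
Product at 10.5% available Cl: 6050 / 0.105 = 57,620 g.
Volume: 57,620 g ÷ 1.11 g/mL = 51,910 mL.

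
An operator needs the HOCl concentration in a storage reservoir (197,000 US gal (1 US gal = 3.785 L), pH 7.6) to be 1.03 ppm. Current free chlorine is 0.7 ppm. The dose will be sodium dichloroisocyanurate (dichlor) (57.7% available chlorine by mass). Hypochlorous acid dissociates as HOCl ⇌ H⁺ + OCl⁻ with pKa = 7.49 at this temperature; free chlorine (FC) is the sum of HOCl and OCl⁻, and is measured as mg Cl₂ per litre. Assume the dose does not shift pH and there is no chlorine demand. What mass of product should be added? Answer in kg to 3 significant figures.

2.14 kg

Volume: 197,000 US gal × 3.785 L/gal = 745,645 L.
[OCl⁻]/[HOCl] = 10^(pH − pKa) = 10^(7.6 − 7.49) = 1.288; fraction as HOCl = 1/(1 + 1.288) = 0.437.
Free chlorine required for 1.03 ppm HOCl: 1.03 / 0.437 = 2.357 ppm.
FC to add: 2.357 − 0.7 = 1.657 mg/L as Cl₂.
Cl₂ equivalent: 1.657 mg/L × 745,645 L = 1235 g.
Product at 57.7% available Cl: 1235 / 0.577 = 2141 g.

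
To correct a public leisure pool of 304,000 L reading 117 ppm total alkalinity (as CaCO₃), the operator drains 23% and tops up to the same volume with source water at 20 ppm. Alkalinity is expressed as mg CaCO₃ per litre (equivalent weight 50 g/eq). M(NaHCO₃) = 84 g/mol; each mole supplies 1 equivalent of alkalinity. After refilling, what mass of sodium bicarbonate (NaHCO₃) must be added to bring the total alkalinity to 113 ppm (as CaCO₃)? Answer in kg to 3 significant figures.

After draining 23% and refilling: 117 × 0.77 + 20 × 0.23 = 94.69 ppm.
Deficit to target: 113 − 94.69 = 18.31 mg/L.
As CaCO₃: 18.31 mg/L × 304,000 L = 5566 g; ÷ 50 g/eq ÷ 1 = 111.3 mol NaHCO₃.
Mass: 111.3 × 84 = 9351 g.

9.35 kg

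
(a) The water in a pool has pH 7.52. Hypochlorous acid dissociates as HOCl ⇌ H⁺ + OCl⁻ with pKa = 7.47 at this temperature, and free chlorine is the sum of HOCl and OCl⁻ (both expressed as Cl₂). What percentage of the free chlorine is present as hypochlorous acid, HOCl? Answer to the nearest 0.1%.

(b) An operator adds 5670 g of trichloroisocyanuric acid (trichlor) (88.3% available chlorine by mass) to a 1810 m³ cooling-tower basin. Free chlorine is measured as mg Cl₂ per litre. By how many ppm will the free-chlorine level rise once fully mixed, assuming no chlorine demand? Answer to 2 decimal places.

(a) 47.1%; (b) 2.77 ppm

(a) [OCl⁻]/[HOCl] = 10^(pH − pKa) = 10^(7.52 − 7.47) = 10^0.05 = 1.122.
(a) Fraction as HOCl = 1 / (1 + 1.122) = 0.4712.

(b) Volume: 1810 m³ = 1,810,000 L.
(b) Available chlorine delivered: 5670 g × 0.883 = 5007 g as Cl₂.
(b) Concentration rise: 5007 g / 1,810,000 L = 2.766 mg/L = 2.77 ppm.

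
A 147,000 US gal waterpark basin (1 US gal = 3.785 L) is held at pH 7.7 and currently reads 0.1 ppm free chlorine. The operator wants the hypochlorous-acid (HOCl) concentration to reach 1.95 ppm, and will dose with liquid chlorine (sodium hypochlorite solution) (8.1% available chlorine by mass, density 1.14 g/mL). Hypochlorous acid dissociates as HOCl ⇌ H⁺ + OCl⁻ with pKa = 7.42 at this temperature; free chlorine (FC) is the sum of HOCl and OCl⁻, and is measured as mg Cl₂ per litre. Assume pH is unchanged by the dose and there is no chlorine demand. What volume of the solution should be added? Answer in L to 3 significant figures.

Volume: 147,000 US gal × 3.785 L/gal = 556,395 L.
[OCl⁻]/[HOCl] = 10^(pH − pKa) = 10^(7.7 − 7.42) = 1.905; fraction as HOCl = 1/(1 + 1.905) = 0.3442.
Free chlorine required for 1.95 ppm HOCl: 1.95 / 0.3442 = 5.666 ppm.
FC to add: 5.666 − 0.1 = 5.566 mg/L as Cl₂.
Cl₂ equivalent: 5.566 mg/L × 556,395 L = 3097 g.
Product at 8.1% available Cl: 3097 / 0.081 = 38,230 g.
Volume: 38,230 g ÷ 1.14 g/mL = 33,540 mL.

33.5 L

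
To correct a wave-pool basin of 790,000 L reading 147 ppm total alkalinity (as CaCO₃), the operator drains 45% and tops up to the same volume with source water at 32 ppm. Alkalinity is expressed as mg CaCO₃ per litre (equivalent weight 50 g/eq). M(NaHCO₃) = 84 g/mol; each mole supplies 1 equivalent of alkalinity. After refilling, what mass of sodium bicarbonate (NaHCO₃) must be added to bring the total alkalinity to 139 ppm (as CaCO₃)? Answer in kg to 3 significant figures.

After draining 45% and refilling: 147 × 0.55 + 32 × 0.45 = 95.25 ppm.
Deficit to target: 139 − 95.25 = 43.75 mg/L.
As CaCO₃: 43.75 mg/L × 790,000 L = 34,560 g; ÷ 50 g/eq ÷ 1 = 691.2 mol NaHCO₃.
Mass: 691.2 × 84 = 58,060 g.

58.1 kg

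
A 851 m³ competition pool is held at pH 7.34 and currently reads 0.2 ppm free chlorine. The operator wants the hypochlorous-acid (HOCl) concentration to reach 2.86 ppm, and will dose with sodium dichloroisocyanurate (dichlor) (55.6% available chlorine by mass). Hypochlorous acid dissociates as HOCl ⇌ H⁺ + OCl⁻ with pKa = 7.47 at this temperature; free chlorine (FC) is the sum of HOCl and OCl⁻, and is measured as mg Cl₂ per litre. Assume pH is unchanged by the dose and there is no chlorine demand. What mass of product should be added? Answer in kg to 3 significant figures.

7.32 kg

Volume: 851 m³ = 851,000 L.
[OCl⁻]/[HOCl] = 10^(pH − pKa) = 10^(7.34 − 7.47) = 0.7413; fraction as HOCl = 1/(1 + 0.7413) = 0.5743.
Free chlorine required for 2.86 ppm HOCl: 2.86 / 0.5743 = 4.98 ppm.
FC to add: 4.98 − 0.2 = 4.78 mg/L as Cl₂.
Cl₂ equivalent: 4.78 mg/L × 851,000 L = 4068 g.
Product at 55.6% available Cl: 4068 / 0.556 = 7316 g.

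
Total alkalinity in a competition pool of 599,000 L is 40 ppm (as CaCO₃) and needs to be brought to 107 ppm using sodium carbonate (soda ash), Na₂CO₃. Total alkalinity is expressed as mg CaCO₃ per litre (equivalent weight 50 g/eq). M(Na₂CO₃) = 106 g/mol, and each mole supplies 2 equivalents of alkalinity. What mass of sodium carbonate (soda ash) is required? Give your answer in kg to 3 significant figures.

42.5 kg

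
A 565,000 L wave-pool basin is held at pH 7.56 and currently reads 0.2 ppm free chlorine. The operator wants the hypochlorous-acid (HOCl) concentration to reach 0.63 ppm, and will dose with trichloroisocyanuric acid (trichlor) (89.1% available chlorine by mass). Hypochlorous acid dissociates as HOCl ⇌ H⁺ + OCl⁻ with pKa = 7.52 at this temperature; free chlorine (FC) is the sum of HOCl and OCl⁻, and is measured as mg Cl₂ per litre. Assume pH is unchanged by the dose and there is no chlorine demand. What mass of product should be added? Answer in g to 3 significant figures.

711 g

[OCl⁻]/[HOCl] = 10^(pH − pKa) = 10^(7.56 − 7.52) = 1.096; fraction as HOCl = 1/(1 + 1.096) = 0.477.
Free chlorine required for 0.63 ppm HOCl: 0.63 / 0.477 = 1.321 ppm.
FC to add: 1.321 − 0.2 = 1.121 mg/L as Cl₂.
Cl₂ equivalent: 1.121 mg/L × 565,000 L = 633.2 g.
Product at 89.1% available Cl: 633.2 / 0.891 = 710.7 g.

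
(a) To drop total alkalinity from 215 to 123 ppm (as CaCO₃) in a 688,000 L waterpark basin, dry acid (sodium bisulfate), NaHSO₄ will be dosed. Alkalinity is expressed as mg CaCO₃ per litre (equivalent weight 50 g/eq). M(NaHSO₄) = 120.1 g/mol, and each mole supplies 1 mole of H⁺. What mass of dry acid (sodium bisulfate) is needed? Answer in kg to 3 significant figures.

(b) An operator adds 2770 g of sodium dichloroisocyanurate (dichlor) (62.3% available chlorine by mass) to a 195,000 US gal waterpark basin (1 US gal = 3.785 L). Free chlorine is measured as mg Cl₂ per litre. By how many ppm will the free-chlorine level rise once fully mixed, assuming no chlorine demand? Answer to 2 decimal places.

(a) 152 kg; (b) 2.34 ppm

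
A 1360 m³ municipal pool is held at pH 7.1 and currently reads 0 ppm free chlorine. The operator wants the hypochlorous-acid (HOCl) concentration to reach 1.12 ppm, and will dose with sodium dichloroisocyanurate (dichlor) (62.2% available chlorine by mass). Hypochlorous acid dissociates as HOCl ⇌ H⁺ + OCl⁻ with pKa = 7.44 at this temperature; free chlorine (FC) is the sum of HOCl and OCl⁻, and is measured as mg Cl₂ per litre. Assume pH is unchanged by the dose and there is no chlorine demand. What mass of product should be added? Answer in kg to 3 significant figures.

3.57 kg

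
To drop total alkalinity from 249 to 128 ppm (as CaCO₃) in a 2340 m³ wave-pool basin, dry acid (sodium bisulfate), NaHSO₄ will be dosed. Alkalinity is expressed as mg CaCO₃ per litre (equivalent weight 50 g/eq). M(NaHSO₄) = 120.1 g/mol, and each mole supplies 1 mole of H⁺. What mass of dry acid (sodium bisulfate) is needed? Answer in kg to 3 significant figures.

Volume: 2340 m³ = 2,340,000 L.
Alkalinity to neutralize: (249 − 128) = 121 mg/L as CaCO₃ × 2,340,000 L = 283,100 g as CaCO₃.
Equivalents of H⁺ required: 283,100 ÷ 50 g/eq = 5663 eq = 5663 mol NaHSO₄.
Mass of NaHSO₄: 5663 × 120.1 = 680,100 g.

680 kg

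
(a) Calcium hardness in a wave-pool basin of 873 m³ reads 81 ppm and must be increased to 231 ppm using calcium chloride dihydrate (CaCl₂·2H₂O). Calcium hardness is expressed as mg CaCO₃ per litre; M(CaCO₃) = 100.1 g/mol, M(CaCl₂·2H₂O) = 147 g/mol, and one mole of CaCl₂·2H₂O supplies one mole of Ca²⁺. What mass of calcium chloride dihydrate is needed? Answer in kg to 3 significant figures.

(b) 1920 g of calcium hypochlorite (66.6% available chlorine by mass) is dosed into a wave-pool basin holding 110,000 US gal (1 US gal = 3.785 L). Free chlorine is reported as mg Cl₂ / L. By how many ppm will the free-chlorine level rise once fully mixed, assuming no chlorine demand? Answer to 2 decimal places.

(a) Volume: 873 m³ = 873,000 L.
(a) Hardness to add: (231 − 81) = 150 mg/L as CaCO₃ × 873,000 L = 131,000 g as CaCO₃.
(a) Moles of Ca²⁺ (1 mol Ca²⁺ ≡ 1 mol CaCO₃): 131,000 / 100.1 g/mol = 1308 mol.
(a) Mass of CaCl₂·2H₂O: 1308 × 147 = 192,300 g.

(b) Volume: 110,000 US gal × 3.785 L/gal = 416,350 L.
(b) Available chlorine delivered: 1920 g × 0.666 = 1279 g as Cl₂.
(b) Concentration rise: 1279 g / 416,350 L = 3.071 mg/L = 3.07 ppm.

(a) 192 kg; (b) 3.07 ppm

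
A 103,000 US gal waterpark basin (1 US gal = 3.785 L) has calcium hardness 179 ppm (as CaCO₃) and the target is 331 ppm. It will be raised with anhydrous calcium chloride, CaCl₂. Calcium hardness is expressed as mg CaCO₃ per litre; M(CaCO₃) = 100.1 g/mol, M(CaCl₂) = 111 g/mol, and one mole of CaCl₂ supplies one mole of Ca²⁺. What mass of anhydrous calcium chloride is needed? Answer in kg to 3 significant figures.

Volume: 103,000 US gal × 3.785 L/gal = 389,855 L.
Hardness to add: (331 − 179) = 152 mg/L as CaCO₃ × 389,855 L = 59,260 g as CaCO₃.
Moles of Ca²⁺ (1 mol Ca²⁺ ≡ 1 mol CaCO₃): 59,260 / 100.1 g/mol = 592 mol.
Mass of CaCl₂: 592 × 111 = 65,710 g.

65.7 kg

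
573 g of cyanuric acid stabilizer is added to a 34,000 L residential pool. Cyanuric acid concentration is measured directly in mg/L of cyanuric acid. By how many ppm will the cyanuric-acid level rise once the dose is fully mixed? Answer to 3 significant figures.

Rise: 573 g / 34,000 L × 1000 = 16.85 mg/L.

16.9 ppm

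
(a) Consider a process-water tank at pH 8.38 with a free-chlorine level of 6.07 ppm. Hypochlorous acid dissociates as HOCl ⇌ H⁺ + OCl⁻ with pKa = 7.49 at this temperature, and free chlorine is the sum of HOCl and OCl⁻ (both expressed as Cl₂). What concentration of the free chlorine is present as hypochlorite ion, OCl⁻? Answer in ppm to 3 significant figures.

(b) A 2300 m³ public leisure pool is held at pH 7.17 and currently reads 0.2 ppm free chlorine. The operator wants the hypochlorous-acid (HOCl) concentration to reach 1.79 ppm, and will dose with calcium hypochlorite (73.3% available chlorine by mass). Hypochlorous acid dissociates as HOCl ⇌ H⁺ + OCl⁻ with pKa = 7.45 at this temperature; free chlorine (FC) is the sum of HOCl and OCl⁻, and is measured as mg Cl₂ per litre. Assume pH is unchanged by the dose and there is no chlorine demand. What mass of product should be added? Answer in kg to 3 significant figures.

(a) 5.38 ppm; (b) 7.94 kg

(a) [OCl⁻]/[HOCl] = 10^(pH − pKa) = 10^(8.38 − 7.49) = 10^0.89 = 7.762.
(a) Fraction as HOCl = 1 / (1 + 7.762) = 0.1141.
(a) OCl⁻ = (1 − 0.1141) × 6.07 ppm = 5.377 ppm.

(b) Volume: 2300 m³ = 2,300,000 L.
(b) [OCl⁻]/[HOCl] = 10^(pH − pKa) = 10^(7.17 − 7.45) = 0.5248; fraction as HOCl = 1/(1 + 0.5248) = 0.6558.
(b) Free chlorine required for 1.79 ppm HOCl: 1.79 / 0.6558 = 2.729 ppm.
(b) FC to add: 2.729 − 0.2 = 2.529 mg/L as Cl₂.
(b) Cl₂ equivalent: 2.529 mg/L × 2,300,000 L = 5818 g.
(b) Product at 73.3% available Cl: 5818 / 0.733 = 7937 g.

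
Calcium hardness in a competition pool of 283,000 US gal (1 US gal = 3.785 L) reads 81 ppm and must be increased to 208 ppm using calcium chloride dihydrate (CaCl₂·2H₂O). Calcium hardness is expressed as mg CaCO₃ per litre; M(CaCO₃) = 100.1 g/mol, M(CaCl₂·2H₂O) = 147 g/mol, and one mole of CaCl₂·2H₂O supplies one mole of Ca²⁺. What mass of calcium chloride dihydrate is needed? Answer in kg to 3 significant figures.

200 kg

Volume: 283,000 US gal × 3.785 L/gal = 1,071,155 L.
Hardness to add: (208 − 81) = 127 mg/L as CaCO₃ × 1,071,155 L = 136,000 g as CaCO₃.
Moles of Ca²⁺ (1 mol Ca²⁺ ≡ 1 mol CaCO₃): 136,000 / 100.1 g/mol = 1359 mol.
Mass of CaCl₂·2H₂O: 1359 × 147 = 199,800 g.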